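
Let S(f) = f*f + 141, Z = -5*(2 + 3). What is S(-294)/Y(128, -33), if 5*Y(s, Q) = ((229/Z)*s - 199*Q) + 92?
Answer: 3607375/45721 ≈ 78.900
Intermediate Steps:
Z = -25 (Z = -5*5 = -25)
S(f) = 141 + f**2 (S(f) = f**2 + 141 = 141 + f**2)
Y(s, Q) = 92/5 - 229*s/125 - 199*Q/5 (Y(s, Q) = (((229/(-25))*s - 199*Q) + 92)/5 = (((229*(-1/25))*s - 199*Q) + 92)/5 = ((-229*s/25 - 199*Q) + 92)/5 = ((-199*Q - 229*s/25) + 92)/5 = (92 - 199*Q - 229*s/25)/5 = 92/5 - 229*s/125 - 199*Q/5)
S(-294)/Y(128, -33) = (141 + (-294)**2)/(92/5 - 229/125*128 - 199/5*(-33)) = (141 + 86436)/(92/5 - 29312/125 + 6567/5) = 86577/(137163/125) = 86577*(125/137163) = 3607375/45721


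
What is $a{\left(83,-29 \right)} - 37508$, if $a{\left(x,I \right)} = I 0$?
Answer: $-37508$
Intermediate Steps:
$a{\left(x,I \right)} = 0$
$a{\left(83,-29 \right)} - 37508 = 0 - 37508 = -37508$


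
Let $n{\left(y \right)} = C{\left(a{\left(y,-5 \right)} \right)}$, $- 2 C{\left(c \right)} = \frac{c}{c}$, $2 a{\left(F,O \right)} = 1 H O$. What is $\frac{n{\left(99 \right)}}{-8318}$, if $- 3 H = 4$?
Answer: $\frac{1}{16636} \approx 6.0111 \cdot 10^{-5}$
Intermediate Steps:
$H = - \frac{4}{3}$ ($H = \left(- \frac{1}{3}\right) 4 = - \frac{4}{3} \approx -1.3333$)
$a{\left(F,O \right)} = - \frac{2 O}{3}$ ($a{\left(F,O \right)} = \frac{1 \left(- \frac{4}{3}\right) O}{2} = \frac{\left(- \frac{4}{3}\right) O}{2} = - \frac{2 O}{3}$)
$C{\left(c \right)} = - \frac{1}{2}$ ($C{\left(c \right)} = - \frac{c \frac{1}{c}}{2} = \left(- \frac{1}{2}\right) 1 = - \frac{1}{2}$)
$n{\left(y \right)} = - \frac{1}{2}$
$\frac{n{\left(99 \right)}}{-8318} = - \frac{1}{2 \left(-8318\right)} = \left(- \frac{1}{2}\right) \left(- \frac{1}{8318}\right) = \frac{1}{16636}$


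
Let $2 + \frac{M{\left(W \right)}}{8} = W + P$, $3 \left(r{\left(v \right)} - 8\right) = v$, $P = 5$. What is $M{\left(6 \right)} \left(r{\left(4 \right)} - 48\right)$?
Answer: $-2784$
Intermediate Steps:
$r{\left(v \right)} = 8 + \frac{v}{3}$
$M{\left(W \right)} = 24 + 8 W$ ($M{\left(W \right)} = -16 + 8 \left(W + 5\right) = -16 + 8 \left(5 + W\right) = -16 + \left(40 + 8 W\right) = 24 + 8 W$)
$M{\left(6 \right)} \left(r{\left(4 \right)} - 48\right) = \left(24 + 8 \cdot 6\right) \left(\left(8 + \frac{1}{3} \cdot 4\right) - 48\right) = \left(24 + 48\right) \left(\left(8 + \frac{4}{3}\right) - 48\right) = 72 \left(\frac{28}{3} - 48\right) = 72 \left(- \frac{116}{3}\right) = -2784$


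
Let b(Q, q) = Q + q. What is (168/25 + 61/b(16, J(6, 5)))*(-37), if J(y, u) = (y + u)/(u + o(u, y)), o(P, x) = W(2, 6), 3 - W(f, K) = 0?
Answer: -1315424/3475 ≈ -378.54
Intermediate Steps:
W(f, K) = 3 (W(f, K) = 3 - 1*0 = 3 + 0 = 3)
o(P, x) = 3
J(y, u) = (u + y)/(3 + u) (J(y, u) = (y + u)/(u + 3) = (u + y)/(3 + u))
(168/25 + 61/b(16, J(6, 5)))*(-37) = (168/25 + 61/(16 + (5 + 6)/(3 + 5)))*(-37) = (168*(1/25) + 61/(16 + 11/8))*(-37) = (168/25 + 61/(16 + (1/8)*11))*(-37) = (168/25 + 61/(16 + 11/8))*(-37) = (168/25 + 61/(139/8))*(-37) = (168/25 + 61*(8/139))*(-37) = (168/25 + 488/139)*(-37) = (35552/3475)*(-37) = -1315424/3475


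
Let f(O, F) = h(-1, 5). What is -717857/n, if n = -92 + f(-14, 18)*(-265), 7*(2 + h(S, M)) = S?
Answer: -5024999/3331 ≈ -1508.6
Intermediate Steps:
h(S, M) = -2 + S/7
f(O, F) = -15/7 (f(O, F) = -2 + (⅐)*(-1) = -2 - ⅐ = -15/7)
n = 3331/7 (n = -92 - 15/7*(-265) = -92 + 3975/7 = 3331/7 ≈ 475.86)
-717857/n = -717857/3331/7 = -717857*7/3331 = -5024999/3331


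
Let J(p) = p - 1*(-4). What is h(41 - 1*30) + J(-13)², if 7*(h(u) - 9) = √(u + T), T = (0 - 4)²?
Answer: 90 + 3*√3/7 ≈ 90.742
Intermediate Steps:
T = 16 (T = (-4)² = 16)
h(u) = 9 + √(16 + u)/7 (h(u) = 9 + √(u + 16)/7 = 9 + √(16 + u)/7)
J(p) = 4 + p (J(p) = p + 4 = 4 + p)
h(41 - 1*30) + J(-13)² = (9 + √(16 + (41 - 1*30))/7) + (4 - 13)² = (9 + √(16 + (41 - 30))/7) + (-9)² = (9 + √(16 + 11)/7) + 81 = (9 + √27/7) + 81 = (9 + (3*√3)/7) + 81 = (9 + 3*√3/7) + 81 = 90 + 3*√3/7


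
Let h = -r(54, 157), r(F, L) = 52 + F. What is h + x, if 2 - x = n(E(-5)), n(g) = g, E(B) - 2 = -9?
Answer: -97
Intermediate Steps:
E(B) = -7 (E(B) = 2 - 9 = -7)
h = -106 (h = -(52 + 54) = -1*106 = -106)
x = 9 (x = 2 - 1*(-7) = 2 + 7 = 9)
h + x = -106 + 9 = -97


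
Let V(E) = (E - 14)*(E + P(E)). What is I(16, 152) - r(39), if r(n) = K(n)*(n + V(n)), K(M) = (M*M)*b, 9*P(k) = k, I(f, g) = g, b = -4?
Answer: 6828428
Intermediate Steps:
P(k) = k/9
V(E) = 10*E*(-14 + E)/9 (V(E) = (E - 14)*(E + E/9) = (-14 + E)*(10*E/9) = 10*E*(-14 + E)/9)
K(M) = -4*M² (K(M) = (M*M)*(-4) = M²*(-4) = -4*M²)
r(n) = -4*n²*(n + 10*n*(-14 + n)/9) (r(n) = (-4*n²)*(n + 10*n*(-14 + n)/9) = -4*n²*(n + 10*n*(-14 + n)/9))
I(16, 152) - r(39) = 152 - 4*39³*(131 - 10*39)/9 = 152 - 4*59319*(131 - 390)/9 = 152 - 4*59319*(-259)/9 = 152 - 1*(-6828276) = 152 + 6828276 = 6828428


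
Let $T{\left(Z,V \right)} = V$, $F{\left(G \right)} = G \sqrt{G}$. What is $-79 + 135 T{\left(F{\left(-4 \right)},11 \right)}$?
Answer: $1406$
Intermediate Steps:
$F{\left(G \right)} = G^{\frac{3}{2}}$
$-79 + 135 T{\left(F{\left(-4 \right)},11 \right)} = -79 + 135 \cdot 11 = -79 + 1485 = 1406$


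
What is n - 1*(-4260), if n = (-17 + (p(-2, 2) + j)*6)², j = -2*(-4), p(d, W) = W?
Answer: 6109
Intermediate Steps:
j = 8
n = 1849 (n = (-17 + (2 + 8)*6)² = (-17 + 10*6)² = (-17 + 60)² = 43² = 1849)
n - 1*(-4260) = 1849 - 1*(-4260) = 1849 + 4260 = 6109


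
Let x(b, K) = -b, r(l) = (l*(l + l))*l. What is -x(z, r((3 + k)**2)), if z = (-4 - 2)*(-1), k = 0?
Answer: 6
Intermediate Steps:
r(l) = 2*l**3 (r(l) = (l*(2*l))*l = (2*l**2)*l = 2*l**3)
z = 6 (z = -6*(-1) = 6)
-x(z, r((3 + k)**2)) = -(-1)*6 = -1*(-6) = 6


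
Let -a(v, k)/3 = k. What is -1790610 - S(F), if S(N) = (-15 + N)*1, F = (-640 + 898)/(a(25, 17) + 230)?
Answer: -320516763/179 ≈ -1.7906e+6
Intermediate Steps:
a(v, k) = -3*k
F = 258/179 (F = (-640 + 898)/(-3*17 + 230) = 258/(-51 + 230) = 258/179 ≈ 1.4413)
S(N) = -15 + N
-1790610 - S(F) = -1790610 - (-15 + 258/179) = -1790610 - 1*(-2427/179) = -1790610 + 2427/179 = -320516763/179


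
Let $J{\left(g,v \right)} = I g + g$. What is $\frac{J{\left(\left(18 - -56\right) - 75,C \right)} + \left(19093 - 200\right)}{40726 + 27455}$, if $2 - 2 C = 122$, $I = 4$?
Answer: $\frac{6296}{22727} \approx 0.27703$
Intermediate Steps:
$C = -60$ ($C = 1 - 61 = -60$)
$J{\left(g,v \right)} = 5 g$ ($J{\left(g,v \right)} = 4 g + g = 5 g$)
$\frac{J{\left(\left(18 - -56\right) - 75,C \right)} + \left(19093 - 200\right)}{40726 + 27455} = \frac{5 \left(\left(18 - -56\right) - 75\right) + \left(19093 - 200\right)}{40726 + 27455} = \frac{5 \left(\left(18 + 56\right) - 75\right) + \left(19093 - 200\right)}{68181} = \left(5 \left(74 - 75\right) + 18893\right) \frac{1}{68181} = \left(5 \left(-1\right) + 18893\right) \frac{1}{68181} = \left(-5 + 18893\right) \frac{1}{68181} = 18888 \cdot \frac{1}{68181} = \frac{6296}{22727}$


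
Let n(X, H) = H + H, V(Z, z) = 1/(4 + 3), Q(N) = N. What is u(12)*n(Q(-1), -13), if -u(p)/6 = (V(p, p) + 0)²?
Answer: 156/49 ≈ 3.1837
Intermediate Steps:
V(Z, z) = ⅐ (V(Z, z) = 1/7 = ⅐)
n(X, H) = 2*H
u(p) = -6/49 (u(p) = -6*(⅐ + 0)² = -6*(⅐)² = -6*1/49 = -6/49)
u(12)*n(Q(-1), -13) = -12*(-13)/49 = -6/49*(-26) = 156/49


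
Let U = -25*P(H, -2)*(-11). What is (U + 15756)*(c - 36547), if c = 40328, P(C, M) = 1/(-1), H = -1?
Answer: 58533661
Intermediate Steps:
P(C, M) = -1
U = -275 (U = -25*(-1)*(-11) = 25*(-11) = -275)
(U + 15756)*(c - 36547) = (-275 + 15756)*(40328 - 36547) = 15481*3781 = 58533661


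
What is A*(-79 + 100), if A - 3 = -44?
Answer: -861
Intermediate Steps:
A = -41 (A = 3 - 44 = -41)
A*(-79 + 100) = -41*(-79 + 100) = -41*21 = -861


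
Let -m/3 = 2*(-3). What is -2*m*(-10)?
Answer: 360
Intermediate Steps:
m = 18 (m = -6*(-3) = -3*(-6) = 18)
-2*m*(-10) = -2*18*(-10) = -36*(-10) = 360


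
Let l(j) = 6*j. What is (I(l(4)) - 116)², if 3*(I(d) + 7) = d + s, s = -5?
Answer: 122500/9 ≈ 13611.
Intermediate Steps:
I(d) = -26/3 + d/3 (I(d) = -7 + (d - 5)/3 = -7 + (-5 + d)/3 = -7 + (-5/3 + d/3) = -26/3 + d/3)
(I(l(4)) - 116)² = ((-26/3 + (6*4)/3) - 116)² = ((-26/3 + (⅓)*24) - 116)² = ((-26/3 + 8) - 116)² = (-⅔ - 116)² = (-350/3)² = 122500/9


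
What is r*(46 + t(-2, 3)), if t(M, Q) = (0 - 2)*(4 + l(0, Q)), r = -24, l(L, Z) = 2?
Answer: -816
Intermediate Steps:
t(M, Q) = -12 (t(M, Q) = (0 - 2)*(4 + 2) = -2*6 = -12)
r*(46 + t(-2, 3)) = -24*(46 - 12) = -24*34 = -816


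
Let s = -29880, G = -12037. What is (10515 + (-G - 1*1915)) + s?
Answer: -9243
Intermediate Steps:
(10515 + (-G - 1*1915)) + s = (10515 + (-1*(-12037) - 1*1915)) - 29880 = (10515 + (12037 - 1915)) - 29880 = (10515 + 10122) - 29880 = 20637 - 29880 = -9243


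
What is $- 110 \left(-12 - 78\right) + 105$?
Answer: $10005$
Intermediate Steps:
$- 110 \left(-12 - 78\right) + 105 = \left(-110\right) \left(-90\right) + 105 = 9900 + 105 = 10005$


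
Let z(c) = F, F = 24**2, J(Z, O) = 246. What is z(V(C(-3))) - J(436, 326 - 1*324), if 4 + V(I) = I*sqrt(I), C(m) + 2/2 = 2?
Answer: 330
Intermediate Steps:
C(m) = 1 (C(m) = -1 + 2 = 1)
V(I) = -4 + I**(3/2) (V(I) = -4 + I*sqrt(I) = -4 + I**(3/2))
F = 576
z(c) = 576
z(V(C(-3))) - J(436, 326 - 1*324) = 576 - 1*246 = 576 - 246 = 330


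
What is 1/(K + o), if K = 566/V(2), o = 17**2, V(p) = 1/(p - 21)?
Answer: -1/10465 ≈ -9.5557e-5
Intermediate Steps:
V(p) = 1/(-21 + p)
o = 289
K = -10754 (K = 566/(1/(-21 + 2)) = 566/(1/(-19)) = 566/(-1/19) = 566*(-19) = -10754)
1/(K + o) = 1/(-10754 + 289) = 1/(-10465) = -1/10465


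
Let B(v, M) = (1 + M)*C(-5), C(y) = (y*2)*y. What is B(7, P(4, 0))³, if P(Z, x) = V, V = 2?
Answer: 3375000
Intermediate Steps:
C(y) = 2*y² (C(y) = (2*y)*y = 2*y²)
P(Z, x) = 2
B(v, M) = 50 + 50*M (B(v, M) = (1 + M)*(2*(-5)²) = (1 + M)*(2*25) = (1 + M)*50 = 50 + 50*M)
B(7, P(4, 0))³ = (50 + 50*2)³ = (50 + 100)³ = 150³ = 3375000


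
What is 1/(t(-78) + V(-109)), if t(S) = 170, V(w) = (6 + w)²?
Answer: 1/10779 ≈ 9.2773e-5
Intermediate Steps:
1/(t(-78) + V(-109)) = 1/(170 + (6 - 109)²) = 1/(170 + (-103)²) = 1/(170 + 10609) = 1/10779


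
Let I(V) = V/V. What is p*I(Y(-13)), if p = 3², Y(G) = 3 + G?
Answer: 9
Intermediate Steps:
I(V) = 1
p = 9
p*I(Y(-13)) = 9*1 = 9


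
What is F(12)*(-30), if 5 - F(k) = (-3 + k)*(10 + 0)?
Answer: 2550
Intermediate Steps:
F(k) = 35 - 10*k (F(k) = 5 - (-3 + k)*(10 + 0) = 5 - (-3 + k)*10 = 5 - (-30 + 10*k) = 5 + (30 - 10*k) = 35 - 10*k)
F(12)*(-30) = (35 - 10*12)*(-30) = (35 - 120)*(-30) = -85*(-30) = 2550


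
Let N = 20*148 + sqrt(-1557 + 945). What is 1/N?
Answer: 740/2190553 - 3*I*sqrt(17)/4381106 ≈ 0.00033781 - 2.8233e-6*I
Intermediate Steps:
N = 2960 + 6*I*sqrt(17) (N = 2960 + sqrt(-612) = 2960 + 6*I*sqrt(17) ≈ 2960.0 + 24.739*I)
1/N = 1/(2960 + 6*I*sqrt(17))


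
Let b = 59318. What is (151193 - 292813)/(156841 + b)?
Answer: -141620/216159 ≈ -0.65517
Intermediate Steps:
(151193 - 292813)/(156841 + b) = (151193 - 292813)/(156841 + 59318) = -141620/216159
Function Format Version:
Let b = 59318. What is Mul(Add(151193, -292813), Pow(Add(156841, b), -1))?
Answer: Rational(-141620, 216159) ≈ -0.65517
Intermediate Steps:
Mul(Add(151193, -292813), Pow(Add(156841, b), -1)) = Mul(Add(151193, -292813), Pow(Add(156841, 59318), -1)) = Mul(-141620, Pow(216159, -1)) = Mul(-141620, Rational(1, 216159)) = Rational(-141620, 216159)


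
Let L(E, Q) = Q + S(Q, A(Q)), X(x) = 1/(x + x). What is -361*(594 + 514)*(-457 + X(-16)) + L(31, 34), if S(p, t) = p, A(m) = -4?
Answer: 1462456669/8 ≈ 1.8281e+8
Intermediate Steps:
X(x) = 1/(2*x)
L(E, Q) = 2*Q (L(E, Q) = Q + Q = 2*Q)
-361*(594 + 514)*(-457 + X(-16)) + L(31, 34) = -361*(594 + 514)*(-457 + (½)/(-16)) + 2*34 = -399988*(-457 + (½)*(-1/16)) + 68 = -399988*(-457 - 1/32) + 68 = -399988*(-14625)/32 + 68 = -361*(-4051125/8) + 68 = 1462456125/8 + 68 = 1462456669/8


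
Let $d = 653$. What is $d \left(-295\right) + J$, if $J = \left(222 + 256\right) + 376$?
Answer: $-191781$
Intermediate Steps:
$J = 854$ ($J = 478 + 376 = 854$)
$d \left(-295\right) + J = 653 \left(-295\right) + 854 = -192635 + 854 = -191781$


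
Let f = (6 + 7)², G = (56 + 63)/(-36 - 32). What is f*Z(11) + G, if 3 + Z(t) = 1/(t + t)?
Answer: -22047/44 ≈ -501.07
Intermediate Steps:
Z(t) = -3 + 1/(2*t) (Z(t) = -3 + 1/(t + t) = -3 + 1/(2*t))
G = -7/4 (G = 119/(-68) = 119*(-1/68) = -7/4 ≈ -1.7500)
f = 169 (f = 13² = 169)
f*Z(11) + G = 169*(-3 + (½)/11) - 7/4 = 169*(-3 + (½)*(1/11)) - 7/4 = 169*(-3 + 1/22) - 7/4 = 169*(-65/22) - 7/4 = -10985/22 - 7/4 = -22047/44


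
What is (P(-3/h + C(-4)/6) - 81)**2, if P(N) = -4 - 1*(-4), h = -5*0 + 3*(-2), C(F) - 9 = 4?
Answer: 6561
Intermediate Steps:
C(F) = 13 (C(F) = 9 + 4 = 13)
h = -6 (h = 0 - 6 = -6)
P(N) = 0 (P(N) = -4 + 4 = 0)
(P(-3/h + C(-4)/6) - 81)**2 = (0 - 81)**2 = (-81)**2 = 6561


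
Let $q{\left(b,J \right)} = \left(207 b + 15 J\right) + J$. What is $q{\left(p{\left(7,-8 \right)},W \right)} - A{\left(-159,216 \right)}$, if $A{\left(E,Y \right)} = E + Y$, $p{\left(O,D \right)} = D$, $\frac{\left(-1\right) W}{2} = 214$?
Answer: $-8561$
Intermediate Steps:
$W = -428$ ($W = \left(-2\right) 214 = -428$)
$q{\left(b,J \right)} = 16 J + 207 b$ ($q{\left(b,J \right)} = \left(15 J + 207 b\right) + J = 16 J + 207 b$)
$q{\left(p{\left(7,-8 \right)},W \right)} - A{\left(-159,216 \right)} = \left(16 \left(-428\right) + 207 \left(-8\right)\right) - \left(-159 + 216\right) = \left(-6848 - 1656\right) - 57 = -8504 - 57 = -8561$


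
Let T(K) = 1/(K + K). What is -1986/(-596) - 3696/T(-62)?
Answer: 136575585/298 ≈ 4.5831e+5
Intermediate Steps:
T(K) = 1/(2*K)
-1986/(-596) - 3696/T(-62) = -1986/(-596) - 3696/((½)/(-62)) = -1986*(-1/596) - 3696/((½)*(-1/62)) = 993/298 - 3696/(-1/124) = 993/298 - 3696*(-124) = 993/298 + 458304 = 136575585/298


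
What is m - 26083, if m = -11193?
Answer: -37276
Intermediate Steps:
m - 26083 = -11193 - 26083 = -37276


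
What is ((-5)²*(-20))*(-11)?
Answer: 5500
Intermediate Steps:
((-5)²*(-20))*(-11) = (25*(-20))*(-11) = -500*(-11) = 5500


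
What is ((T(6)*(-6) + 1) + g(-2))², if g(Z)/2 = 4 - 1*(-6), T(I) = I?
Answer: 225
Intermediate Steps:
g(Z) = 20 (g(Z) = 2*(4 - 1*(-6)) = 2*(4 + 6) = 2*10 = 20)
((T(6)*(-6) + 1) + g(-2))² = ((6*(-6) + 1) + 20)² = ((-36 + 1) + 20)² = (-35 + 20)² = (-15)² = 225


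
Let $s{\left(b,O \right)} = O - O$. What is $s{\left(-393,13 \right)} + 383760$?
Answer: $383760$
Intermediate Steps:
$s{\left(b,O \right)} = 0$
$s{\left(-393,13 \right)} + 383760 = 0 + 383760 = 383760$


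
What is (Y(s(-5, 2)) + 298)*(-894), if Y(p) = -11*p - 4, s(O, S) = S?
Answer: -243168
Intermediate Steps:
Y(p) = -4 - 11*p
(Y(s(-5, 2)) + 298)*(-894) = ((-4 - 11*2) + 298)*(-894) = ((-4 - 22) + 298)*(-894) = (-26 + 298)*(-894) = 272*(-894) = -243168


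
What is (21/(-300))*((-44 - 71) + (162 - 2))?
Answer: -63/20 ≈ -3.1500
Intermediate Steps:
(21/(-300))*((-44 - 71) + (162 - 2)) = (21*(-1/300))*(-115 + 160) = -7/100*45 = -63/20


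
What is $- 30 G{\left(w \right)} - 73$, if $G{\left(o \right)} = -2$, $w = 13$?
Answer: $-13$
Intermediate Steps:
$- 30 G{\left(w \right)} - 73 = \left(-30\right) \left(-2\right) - 73 = 60 - 73 = -13$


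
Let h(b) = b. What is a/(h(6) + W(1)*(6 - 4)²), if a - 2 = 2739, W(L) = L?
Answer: 2741/10 ≈ 274.10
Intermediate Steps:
a = 2741 (a = 2 + 2739 = 2741)
a/(h(6) + W(1)*(6 - 4)²) = 2741/(6 + 1*(6 - 4)²) = 2741/(6 + 1*2²) = 2741/(6 + 1*4) = 2741/(6 + 4) = 2741/10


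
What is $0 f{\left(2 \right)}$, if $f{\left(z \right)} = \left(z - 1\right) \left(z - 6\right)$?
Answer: $0$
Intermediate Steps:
$f{\left(z \right)} = \left(-1 + z\right) \left(-6 + z\right)$
$0 f{\left(2 \right)} = 0 \left(6 + 2^{2} - 14\right) = 0 \left(6 + 4 - 14\right) = 0 \left(-4\right) = 0$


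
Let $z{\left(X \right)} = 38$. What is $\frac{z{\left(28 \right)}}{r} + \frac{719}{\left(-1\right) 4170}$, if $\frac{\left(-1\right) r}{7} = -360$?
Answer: $- \frac{27557}{175140} \approx -0.15734$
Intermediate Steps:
$r = 2520$ ($r = \left(-7\right) \left(-360\right) = 2520$)
$\frac{z{\left(28 \right)}}{r} + \frac{719}{\left(-1\right) 4170} = \frac{38}{2520} + \frac{719}{\left(-1\right) 4170} = 38 \cdot \frac{1}{2520} + \frac{719}{-4170} = \frac{19}{1260} + 719 \left(- \frac{1}{4170}\right) = \frac{19}{1260} - \frac{719}{4170} = - \frac{27557}{175140}$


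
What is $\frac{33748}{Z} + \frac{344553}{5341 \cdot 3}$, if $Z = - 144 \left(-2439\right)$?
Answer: $\frac{10129439221}{468961164} \approx 21.6$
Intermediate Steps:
$Z = 351216$ ($Z = \left(-1\right) \left(-351216\right) = 351216$)
$\frac{33748}{Z} + \frac{344553}{5341 \cdot 3} = \frac{33748}{351216} + \frac{344553}{5341 \cdot 3} = 33748 \cdot \frac{1}{351216} + \frac{344553}{16023} = \frac{8437}{87804} + 344553 \cdot \frac{1}{16023} = \frac{8437}{87804} + \frac{114851}{5341} = \frac{10129439221}{468961164}$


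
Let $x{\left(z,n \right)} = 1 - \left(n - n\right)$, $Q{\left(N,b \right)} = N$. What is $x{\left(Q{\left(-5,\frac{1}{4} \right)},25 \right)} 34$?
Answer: $34$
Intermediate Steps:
$x{\left(z,n \right)} = 1$ ($x{\left(z,n \right)} = 1 - 0 = 1 + 0 = 1$)
$x{\left(Q{\left(-5,\frac{1}{4} \right)},25 \right)} 34 = 1 \cdot 34 = 34$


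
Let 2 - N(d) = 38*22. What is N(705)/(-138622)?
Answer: 417/69311 ≈ 0.0060164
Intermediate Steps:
N(d) = -834 (N(d) = 2 - 38*22 = 2 - 1*836 = 2 - 836 = -834)
N(705)/(-138622) = -834/(-138622) = -834*(-1/138622) = 417/69311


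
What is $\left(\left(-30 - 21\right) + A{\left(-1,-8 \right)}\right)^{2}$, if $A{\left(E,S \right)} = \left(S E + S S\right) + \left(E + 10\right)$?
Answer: $900$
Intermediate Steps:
$A{\left(E,S \right)} = 10 + E + S^{2} + E S$ ($A{\left(E,S \right)} = \left(E S + S^{2}\right) + \left(10 + E\right) = \left(S^{2} + E S\right) + \left(10 + E\right) = 10 + E + S^{2} + E S$)
$\left(\left(-30 - 21\right) + A{\left(-1,-8 \right)}\right)^{2} = \left(\left(-30 - 21\right) + \left(10 - 1 + \left(-8\right)^{2} - -8\right)\right)^{2} = \left(\left(-30 - 21\right) + \left(10 - 1 + 64 + 8\right)\right)^{2} = \left(-51 + 81\right)^{2} = 30^{2} = 900$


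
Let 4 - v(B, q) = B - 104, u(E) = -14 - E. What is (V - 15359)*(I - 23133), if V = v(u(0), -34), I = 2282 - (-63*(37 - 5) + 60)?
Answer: 287903115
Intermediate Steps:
v(B, q) = 108 - B (v(B, q) = 4 - (B - 104) = 4 - (-104 + B) = 4 + (104 - B) = 108 - B)
I = 4238 (I = 2282 - (-63*32 + 60) = 2282 - (-2016 + 60) = 2282 - 1*(-1956) = 2282 + 1956 = 4238)
V = 122 (V = 108 - (-14 - 1*0) = 108 - (-14 + 0) = 108 - 1*(-14) = 108 + 14 = 122)
(V - 15359)*(I - 23133) = (122 - 15359)*(4238 - 23133) = -15237*(-18895) = 287903115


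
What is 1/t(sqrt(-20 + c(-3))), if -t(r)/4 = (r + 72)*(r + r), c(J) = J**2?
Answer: sqrt(11)/(88*(sqrt(11) - 72*I)) ≈ 2.4062e-5 + 0.00052235*I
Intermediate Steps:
t(r) = -8*r*(72 + r) (t(r) = -4*(r + 72)*(r + r) = -4*(72 + r)*2*r = -8*r*(72 + r))
1/t(sqrt(-20 + c(-3))) = 1/(-8*sqrt(-20 + (-3)**2)*(72 + sqrt(-20 + (-3)**2))) = 1/(-8*sqrt(-20 + 9)*(72 + sqrt(-20 + 9))) = 1/(-8*sqrt(-11)*(72 + sqrt(-11))) = 1/(-8*I*sqrt(11)*(72 + I*sqrt(11))) = I*sqrt(11)/(88*(72 + I*sqrt(11)))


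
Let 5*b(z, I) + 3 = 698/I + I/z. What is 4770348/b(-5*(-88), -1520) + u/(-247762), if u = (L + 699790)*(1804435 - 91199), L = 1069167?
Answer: -112285943317393774/7160197919 ≈ -1.5682e+7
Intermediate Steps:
b(z, I) = -⅗ + 698/(5*I) + I/(5*z) (b(z, I) = -⅗ + (698/I + I/z)/5 = -⅗ + (698/(5*I) + I/(5*z)) = -⅗ + 698/(5*I) + I/(5*z))
u = 3030640814852 (u = (1069167 + 699790)*(1804435 - 91199) = 1768957*1713236 = 3030640814852)
4770348/b(-5*(-88), -1520) + u/(-247762) = 4770348/(-⅗ + (698/5)/(-1520) + (⅕)*(-1520)/(-5*(-88))) + 3030640814852/(-247762) = 4770348/(-⅗ + (698/5)*(-1/1520) + (⅕)*(-1520)/440) + 3030640814852*(-1/247762) = 4770348/(-⅗ - 349/3800 + (⅕)*(-1520)*(1/440)) - 1515320407426/123881 = 4770348/(-⅗ - 349/3800 - 38/55) - 1515320407426/123881 = 4770348/(-57799/41800) - 1515320407426/123881 = 4770348*(-41800/57799) - 1515320407426/123881 = -199400546400/57799 - 1515320407426/123881 = -112285943317393774/7160197919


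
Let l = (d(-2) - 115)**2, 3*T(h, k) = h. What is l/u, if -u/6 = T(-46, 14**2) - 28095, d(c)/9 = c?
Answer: 17689/168662 ≈ 0.10488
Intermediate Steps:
T(h, k) = h/3
d(c) = 9*c
l = 17689 (l = (9*(-2) - 115)**2 = (-18 - 115)**2 = (-133)**2 = 17689)
u = 168662 (u = -6*((1/3)*(-46) - 28095) = -6*(-46/3 - 28095) = -6*(-84331/3) = 168662)
l/u = 17689/168662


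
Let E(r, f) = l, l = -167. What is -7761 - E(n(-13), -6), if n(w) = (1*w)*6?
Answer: -7594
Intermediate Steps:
n(w) = 6*w (n(w) = w*6 = 6*w)
E(r, f) = -167
-7761 - E(n(-13), -6) = -7761 - 1*(-167) = -7761 + 167 = -7594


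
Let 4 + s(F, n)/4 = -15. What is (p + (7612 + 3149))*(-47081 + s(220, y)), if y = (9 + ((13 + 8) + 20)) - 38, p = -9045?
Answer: -80921412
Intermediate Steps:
y = 12 (y = (9 + (21 + 20)) - 38 = (9 + 41) - 38 = 50 - 38 = 12)
s(F, n) = -76 (s(F, n) = -16 + 4*(-15) = -16 - 60 = -76)
(p + (7612 + 3149))*(-47081 + s(220, y)) = (-9045 + (7612 + 3149))*(-47081 - 76) = (-9045 + 10761)*(-47157) = 1716*(-47157) = -80921412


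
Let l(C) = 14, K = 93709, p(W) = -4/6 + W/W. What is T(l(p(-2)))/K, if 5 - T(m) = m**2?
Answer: -191/93709 ≈ -0.0020382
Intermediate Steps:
p(W) = 1/3 (p(W) = -4*1/6 + 1 = -2/3 + 1 = 1/3)
T(m) = 5 - m**2
T(l(p(-2)))/K = (5 - 1*14**2)/93709 = (5 - 1*196)*(1/93709) = (5 - 196)*(1/93709) = -191*1/93709 = -191/93709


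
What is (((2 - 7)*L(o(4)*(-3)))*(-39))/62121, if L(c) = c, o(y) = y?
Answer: -780/20707 ≈ -0.037668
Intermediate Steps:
(((2 - 7)*L(o(4)*(-3)))*(-39))/62121 = (((2 - 7)*(4*(-3)))*(-39))/62121 = (-5*(-12)*(-39))*(1/62121) = (60*(-39))*(1/62121) = -2340*1/62121 = -780/20707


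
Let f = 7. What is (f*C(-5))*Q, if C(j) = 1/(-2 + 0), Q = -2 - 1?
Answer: 21/2 ≈ 10.500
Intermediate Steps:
Q = -3
C(j) = -½ (C(j) = 1/(-2) = -½)
(f*C(-5))*Q = (7*(-½))*(-3) = -7/2*(-3) = 21/2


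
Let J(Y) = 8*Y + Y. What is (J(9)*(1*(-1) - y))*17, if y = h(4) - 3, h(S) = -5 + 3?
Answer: 5508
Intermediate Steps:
h(S) = -2
y = -5 (y = -2 - 3 = -5)
J(Y) = 9*Y
(J(9)*(1*(-1) - y))*17 = ((9*9)*(1*(-1) - 1*(-5)))*17 = (81*(-1 + 5))*17 = (81*4)*17 = 324*17 = 5508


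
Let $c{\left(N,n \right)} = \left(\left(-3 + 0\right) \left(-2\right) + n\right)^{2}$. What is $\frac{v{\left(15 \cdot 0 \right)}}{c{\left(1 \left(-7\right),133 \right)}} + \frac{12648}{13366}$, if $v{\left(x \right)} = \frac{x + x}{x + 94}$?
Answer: $\frac{6324}{6683} \approx 0.94628$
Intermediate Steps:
$c{\left(N,n \right)} = \left(6 + n\right)^{2}$ ($c{\left(N,n \right)} = \left(\left(-3\right) \left(-2\right) + n\right)^{2} = \left(6 + n\right)^{2}$)
$v{\left(x \right)} = \frac{2 x}{94 + x}$
$\frac{v{\left(15 \cdot 0 \right)}}{c{\left(1 \left(-7\right),133 \right)}} + \frac{12648}{13366} = \frac{2 \cdot 15 \cdot 0 \frac{1}{94 + 15 \cdot 0}}{\left(6 + 133\right)^{2}} + \frac{12648}{13366} = \frac{2 \cdot 0 \frac{1}{94 + 0}}{139^{2}} + 12648 \cdot \frac{1}{13366} = \frac{2 \cdot 0 \cdot \frac{1}{94}}{19321} + \frac{6324}{6683} = 2 \cdot 0 \cdot \frac{1}{94} \cdot \frac{1}{19321} + \frac{6324}{6683} = 0 \cdot \frac{1}{19321} + \frac{6324}{6683} = 0 + \frac{6324}{6683} = \frac{6324}{6683}$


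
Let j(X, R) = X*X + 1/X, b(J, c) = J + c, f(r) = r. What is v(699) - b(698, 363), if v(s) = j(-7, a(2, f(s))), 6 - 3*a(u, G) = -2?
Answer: -7085/7 ≈ -1012.1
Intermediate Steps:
a(u, G) = 8/3 (a(u, G) = 2 - ⅓*(-2) = 2 + ⅔ = 8/3)
j(X, R) = 1/X + X² (j(X, R) = X² + 1/X = 1/X + X²)
v(s) = 342/7 (v(s) = (1 + (-7)³)/(-7) = -(1 - 343)/7 = -⅐*(-342) = 342/7)
v(699) - b(698, 363) = 342/7 - (698 + 363) = 342/7 - 1*1061 = 342/7 - 1061 = -7085/7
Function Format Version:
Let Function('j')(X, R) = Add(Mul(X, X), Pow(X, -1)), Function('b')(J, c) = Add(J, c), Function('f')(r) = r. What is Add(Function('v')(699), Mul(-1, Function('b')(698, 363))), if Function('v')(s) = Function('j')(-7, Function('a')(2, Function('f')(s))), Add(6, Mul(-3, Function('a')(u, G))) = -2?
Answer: Rational(-7085, 7) ≈ -1012.1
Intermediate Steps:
Function('a')(u, G) = Rational(8, 3) (Function('a')(u, G) = Add(2, Mul(Rational(-1, 3), -2)) = Add(2, Rational(2, 3)) = Rational(8, 3))
Function('j')(X, R) = Add(Pow(X, -1), Pow(X, 2)) (Function('j')(X, R) = Add(Pow(X, 2), Pow(X, -1)) = Add(Pow(X, -1), Pow(X, 2)))
Function('v')(s) = Rational(342, 7) (Function('v')(s) = Mul(Pow(-7, -1), Add(1, Pow(-7, 3))) = Mul(Rational(-1, 7), Add(1, -343)) = Mul(Rational(-1, 7), -342) = Rational(342, 7))
Add(Function('v')(699), Mul(-1, Function('b')(698, 363))) = Add(Rational(342, 7), Mul(-1, Add(698, 363))) = Add(Rational(342, 7), Mul(-1, 1061)) = Add(Rational(342, 7), -1061) = Rational(-7085, 7)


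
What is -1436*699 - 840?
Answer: -1004604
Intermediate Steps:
-1436*699 - 840 = -1003764 - 840 = -1004604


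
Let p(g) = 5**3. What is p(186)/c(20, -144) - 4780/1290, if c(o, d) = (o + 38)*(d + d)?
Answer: -2666879/718272 ≈ -3.7129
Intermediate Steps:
c(o, d) = 2*d*(38 + o) (c(o, d) = (38 + o)*(2*d) = 2*d*(38 + o))
p(g) = 125
p(186)/c(20, -144) - 4780/1290 = 125/((2*(-144)*(38 + 20))) - 4780/1290 = 125/((2*(-144)*58)) - 4780*1/1290 = 125/(-16704) - 478/129 = 125*(-1/16704) - 478/129 = -125/16704 - 478/129 = -2666879/718272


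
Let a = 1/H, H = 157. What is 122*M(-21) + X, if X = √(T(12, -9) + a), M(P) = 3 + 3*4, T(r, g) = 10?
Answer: 1830 + √246647/157 ≈ 1833.2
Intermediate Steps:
a = 1/157 ≈ 0.0063694
M(P) = 15 (M(P) = 3 + 12 = 15)
X = √246647/157 (X = √(10 + 1/157) = √(1571/157) = √246647/157 ≈ 3.1633)
122*M(-21) + X = 122*15 + √246647/157 = 1830 + √246647/157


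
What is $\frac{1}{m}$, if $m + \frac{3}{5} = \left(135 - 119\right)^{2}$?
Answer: $\frac{5}{1277} \approx 0.0039154$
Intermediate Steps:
$m = \frac{1277}{5}$ ($m = - \frac{3}{5} + \left(135 - 119\right)^{2} = - \frac{3}{5} + 16^{2} = - \frac{3}{5} + 256 = \frac{1277}{5} \approx 255.4$)
$\frac{1}{m} = \frac{1}{\frac{1277}{5}} = \frac{5}{1277}$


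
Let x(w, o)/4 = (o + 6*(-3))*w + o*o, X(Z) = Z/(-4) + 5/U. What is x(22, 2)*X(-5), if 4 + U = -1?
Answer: -348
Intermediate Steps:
U = -5 (U = -4 - 1 = -5)
X(Z) = -1 - Z/4 (X(Z) = Z/(-4) + 5/(-5) = Z*(-¼) + 5*(-⅕) = -Z/4 - 1 = -1 - Z/4)
x(w, o) = 4*o² + 4*w*(-18 + o) (x(w, o) = 4*((o + 6*(-3))*w + o*o) = 4*((o - 18)*w + o²) = 4*((-18 + o)*w + o²) = 4*(w*(-18 + o) + o²) = 4*(o² + w*(-18 + o)) = 4*o² + 4*w*(-18 + o))
x(22, 2)*X(-5) = (-72*22 + 4*2² + 4*2*22)*(-1 - ¼*(-5)) = (-1584 + 4*4 + 176)*(-1 + 5/4) = (-1584 + 16 + 176)*(¼) = -1392*¼ = -348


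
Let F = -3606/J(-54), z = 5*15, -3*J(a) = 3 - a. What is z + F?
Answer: 5031/19 ≈ 264.79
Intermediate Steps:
J(a) = -1 + a/3 (J(a) = -(3 - a)/3 = -1 + a/3)
z = 75
F = 3606/19 (F = -3606/(-1 + (1/3)*(-54)) = -3606/(-1 - 18) = -3606/(-19) = -3606*(-1/19) = 3606/19 ≈ 189.79)
z + F = 75 + 3606/19 = 5031/19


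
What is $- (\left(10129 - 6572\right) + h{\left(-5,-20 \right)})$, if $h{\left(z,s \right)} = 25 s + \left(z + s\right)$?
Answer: $-3032$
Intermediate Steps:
$h{\left(z,s \right)} = z + 26 s$ ($h{\left(z,s \right)} = 25 s + \left(s + z\right) = z + 26 s$)
$- (\left(10129 - 6572\right) + h{\left(-5,-20 \right)}) = - (\left(10129 - 6572\right) + \left(-5 + 26 \left(-20\right)\right)) = - (3557 - 525) = \left(-1\right) 3032 = -3032$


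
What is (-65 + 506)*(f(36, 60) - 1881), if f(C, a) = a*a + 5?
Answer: 760284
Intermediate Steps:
f(C, a) = 5 + a² (f(C, a) = a² + 5 = 5 + a²)
(-65 + 506)*(f(36, 60) - 1881) = (-65 + 506)*((5 + 60²) - 1881) = 441*((5 + 3600) - 1881) = 441*(3605 - 1881) = 441*1724 = 760284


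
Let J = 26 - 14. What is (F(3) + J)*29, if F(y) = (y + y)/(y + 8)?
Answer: 4002/11 ≈ 363.82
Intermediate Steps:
F(y) = 2*y/(8 + y) (F(y) = (2*y)/(8 + y) = 2*y/(8 + y))
J = 12
(F(3) + J)*29 = (2*3/(8 + 3) + 12)*29 = (2*3/11 + 12)*29 = (2*3*(1/11) + 12)*29 = (6/11 + 12)*29 = (138/11)*29 = 4002/11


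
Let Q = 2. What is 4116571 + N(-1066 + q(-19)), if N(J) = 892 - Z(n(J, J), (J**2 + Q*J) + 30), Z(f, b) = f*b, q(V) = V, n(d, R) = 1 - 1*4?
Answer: 7642718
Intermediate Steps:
n(d, R) = -3 (n(d, R) = 1 - 4 = -3)
Z(f, b) = b*f
N(J) = 982 + 3*J**2 + 6*J (N(J) = 892 - ((J**2 + 2*J) + 30)*(-3) = 892 - (30 + J**2 + 2*J)*(-3) = 892 - (-90 - 6*J - 3*J**2) = 892 + (90 + 3*J**2 + 6*J) = 982 + 3*J**2 + 6*J)
4116571 + N(-1066 + q(-19)) = 4116571 + (982 + 3*(-1066 - 19)**2 + 6*(-1066 - 19)) = 4116571 + (982 + 3*(-1085)**2 + 6*(-1085)) = 4116571 + (982 + 3*1177225 - 6510) = 4116571 + (982 + 3531675 - 6510) = 4116571 + 3526147 = 7642718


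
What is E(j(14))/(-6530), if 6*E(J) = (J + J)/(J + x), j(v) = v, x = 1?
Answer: -7/146925 ≈ -4.7643e-5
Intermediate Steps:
E(J) = J/(3*(1 + J)) (E(J) = ((J + J)/(J + 1))/6 = ((2*J)/(1 + J))/6 = (2*J/(1 + J))/6 = J/(3*(1 + J)))
E(j(14))/(-6530) = ((1/3)*14/(1 + 14))/(-6530) = ((1/3)*14/15)*(-1/6530) = ((1/3)*14*(1/15))*(-1/6530) = (14/45)*(-1/6530) = -7/146925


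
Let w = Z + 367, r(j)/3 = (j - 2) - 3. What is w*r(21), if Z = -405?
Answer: -1824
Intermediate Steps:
r(j) = -15 + 3*j (r(j) = 3*((j - 2) - 3) = 3*((-2 + j) - 3) = 3*(-5 + j) = -15 + 3*j)
w = -38 (w = -405 + 367 = -38)
w*r(21) = -38*(-15 + 3*21) = -38*(-15 + 63) = -38*48 = -1824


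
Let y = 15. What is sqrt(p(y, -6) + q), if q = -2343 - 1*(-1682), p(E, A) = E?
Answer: I*sqrt(646) ≈ 25.417*I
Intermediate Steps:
q = -661 (q = -2343 + 1682 = -661)
sqrt(p(y, -6) + q) = sqrt(15 - 661) = sqrt(-646) = I*sqrt(646)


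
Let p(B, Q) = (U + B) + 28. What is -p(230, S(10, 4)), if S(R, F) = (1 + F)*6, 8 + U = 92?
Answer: -342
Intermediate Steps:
U = 84 (U = -8 + 92 = 84)
S(R, F) = 6 + 6*F
p(B, Q) = 112 + B (p(B, Q) = (84 + B) + 28 = 112 + B)
-p(230, S(10, 4)) = -(112 + 230) = -1*342 = -342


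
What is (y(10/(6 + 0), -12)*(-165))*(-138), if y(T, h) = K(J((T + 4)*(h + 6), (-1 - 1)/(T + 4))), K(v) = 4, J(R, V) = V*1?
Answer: 91080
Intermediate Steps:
J(R, V) = V
y(T, h) = 4
(y(10/(6 + 0), -12)*(-165))*(-138) = (4*(-165))*(-138) = -660*(-138) = 91080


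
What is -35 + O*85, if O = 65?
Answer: 5490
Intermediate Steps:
-35 + O*85 = -35 + 65*85 = -35 + 5525 = 5490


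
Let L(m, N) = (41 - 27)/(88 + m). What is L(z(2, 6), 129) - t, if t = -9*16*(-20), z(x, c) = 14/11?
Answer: -1414003/491 ≈ -2879.8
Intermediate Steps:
z(x, c) = 14/11 (z(x, c) = 14*(1/11) = 14/11)
L(m, N) = 14/(88 + m)
t = 2880 (t = -144*(-20) = 2880)
L(z(2, 6), 129) - t = 14/(88 + 14/11) - 1*2880 = 14/(982/11) - 2880 = 14*(11/982) - 2880 = 77/491 - 2880 = -1414003/491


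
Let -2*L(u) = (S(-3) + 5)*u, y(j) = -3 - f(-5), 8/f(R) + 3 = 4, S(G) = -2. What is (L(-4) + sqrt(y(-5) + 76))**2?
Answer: (6 + sqrt(65))**2 ≈ 197.75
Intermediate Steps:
f(R) = 8 (f(R) = 8/(-3 + 4) = 8/1 = 8*1 = 8)
y(j) = -11 (y(j) = -3 - 1*8 = -3 - 8 = -11)
L(u) = -3*u/2 (L(u) = -(-2 + 5)*u/2 = -3*u/2)
(L(-4) + sqrt(y(-5) + 76))**2 = (-3/2*(-4) + sqrt(-11 + 76))**2 = (6 + sqrt(65))**2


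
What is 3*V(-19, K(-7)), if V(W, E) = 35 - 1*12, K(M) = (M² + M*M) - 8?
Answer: 69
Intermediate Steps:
K(M) = -8 + 2*M² (K(M) = (M² + M²) - 8 = 2*M² - 8 = -8 + 2*M²)
V(W, E) = 23 (V(W, E) = 35 - 12 = 23)
3*V(-19, K(-7)) = 3*23 = 69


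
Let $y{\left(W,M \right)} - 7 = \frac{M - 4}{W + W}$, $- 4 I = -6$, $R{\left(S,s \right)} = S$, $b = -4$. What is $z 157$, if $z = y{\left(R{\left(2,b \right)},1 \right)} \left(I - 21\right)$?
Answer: $- \frac{153075}{8} \approx -19134.0$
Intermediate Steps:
$I = \frac{3}{2}$ ($I = \left(- \frac{1}{4}\right) \left(-6\right) = \frac{3}{2} \approx 1.5$)
$y{\left(W,M \right)} = 7 + \frac{-4 + M}{2 W}$ ($y{\left(W,M \right)} = 7 + \frac{M - 4}{W + W} = 7 + \frac{-4 + M}{2 W}$)
$z = - \frac{975}{8}$ ($z = \frac{-4 + 1 + 14 \cdot 2}{2 \cdot 2} \left(\frac{3}{2} - 21\right) = \frac{1}{2} \cdot \frac{1}{2} \left(-4 + 1 + 28\right) \left(- \frac{39}{2}\right) = \frac{1}{2} \cdot \frac{1}{2} \cdot 25 \left(- \frac{39}{2}\right) = \frac{25}{4} \left(- \frac{39}{2}\right) = - \frac{975}{8} \approx -121.88$)
$z 157 = \left(- \frac{975}{8}\right) 157 = - \frac{153075}{8}$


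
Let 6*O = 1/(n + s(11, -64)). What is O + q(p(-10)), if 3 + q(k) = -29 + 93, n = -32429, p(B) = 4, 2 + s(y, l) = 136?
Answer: 11819969/193770 ≈ 61.000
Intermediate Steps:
s(y, l) = 134 (s(y, l) = -2 + 136 = 134)
q(k) = 61 (q(k) = -3 + (-29 + 93) = -3 + 64 = 61)
O = -1/193770 (O = 1/(6*(-32429 + 134)) = (⅙)/(-32295) = (⅙)*(-1/32295) = -1/193770 ≈ -5.1608e-6)
O + q(p(-10)) = -1/193770 + 61 = 11819969/193770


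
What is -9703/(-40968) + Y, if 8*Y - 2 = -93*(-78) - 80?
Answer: 36757999/40968 ≈ 897.24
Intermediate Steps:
Y = 897 (Y = ¼ + (-93*(-78) - 80)/8 = ¼ + (7254 - 80)/8 = ¼ + (⅛)*7174 = ¼ + 3587/4 = 897)
-9703/(-40968) + Y = -9703/(-40968) + 897 = -9703*(-1/40968) + 897 = 9703/40968 + 897 = 36757999/40968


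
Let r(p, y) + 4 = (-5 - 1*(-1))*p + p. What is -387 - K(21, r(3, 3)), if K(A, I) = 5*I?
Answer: -322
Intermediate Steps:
r(p, y) = -4 - 3*p (r(p, y) = -4 + ((-5 - 1*(-1))*p + p) = -4 + ((-5 + 1)*p + p) = -4 + (-4*p + p) = -4 - 3*p)
-387 - K(21, r(3, 3)) = -387 - 5*(-4 - 3*3) = -387 - 5*(-4 - 9) = -387 - 5*(-13) = -387 - 1*(-65) = -387 + 65 = -322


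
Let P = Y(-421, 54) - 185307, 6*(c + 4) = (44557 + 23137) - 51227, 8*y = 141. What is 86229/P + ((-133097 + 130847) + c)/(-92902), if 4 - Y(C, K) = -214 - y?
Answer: -129625985079/275096014084 ≈ -0.47120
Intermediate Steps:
y = 141/8 (y = (1/8)*141 = 141/8 ≈ 17.625)
c = 5481/2 (c = -4 + ((44557 + 23137) - 51227)/6 = -4 + (67694 - 51227)/6 = -4 + (1/6)*16467 = -4 + 5489/2 = 5481/2 ≈ 2740.5)
Y(C, K) = 1885/8 (Y(C, K) = 4 - (-214 - 1*141/8) = 4 - (-214 - 141/8) = 4 - 1*(-1853/8) = 4 + 1853/8 = 1885/8)
P = -1480571/8 (P = 1885/8 - 185307 = -1480571/8 ≈ -1.8507e+5)
86229/P + ((-133097 + 130847) + c)/(-92902) = 86229/(-1480571/8) + ((-133097 + 130847) + 5481/2)/(-92902) = 86229*(-8/1480571) + (-2250 + 5481/2)*(-1/92902) = -689832/1480571 + (981/2)*(-1/92902) = -689832/1480571 - 981/185804 = -129625985079/275096014084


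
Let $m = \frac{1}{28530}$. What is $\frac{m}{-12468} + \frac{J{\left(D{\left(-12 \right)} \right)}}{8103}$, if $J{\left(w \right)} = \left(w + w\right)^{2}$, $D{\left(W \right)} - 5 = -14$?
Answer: $\frac{38416897619}{960778220040} \approx 0.039985$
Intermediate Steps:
$D{\left(W \right)} = -9$ ($D{\left(W \right)} = 5 - 14 = -9$)
$J{\left(w \right)} = 4 w^{2}$ ($J{\left(w \right)} = \left(2 w\right)^{2} = 4 w^{2}$)
$m = \frac{1}{28530} \approx 3.5051 \cdot 10^{-5}$
$\frac{m}{-12468} + \frac{J{\left(D{\left(-12 \right)} \right)}}{8103} = \frac{1}{28530 \left(-12468\right)} + \frac{4 \left(-9\right)^{2}}{8103} = \frac{1}{28530} \left(- \frac{1}{12468}\right) + 4 \cdot 81 \cdot \frac{1}{8103} = - \frac{1}{355712040} + 324 \cdot \frac{1}{8103} = - \frac{1}{355712040} + \frac{108}{2701} = \frac{38416897619}{960778220040}$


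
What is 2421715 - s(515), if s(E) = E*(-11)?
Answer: 2427380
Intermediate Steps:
s(E) = -11*E
2421715 - s(515) = 2421715 - (-11)*515 = 2421715 - 1*(-5665) = 2421715 + 5665 = 2427380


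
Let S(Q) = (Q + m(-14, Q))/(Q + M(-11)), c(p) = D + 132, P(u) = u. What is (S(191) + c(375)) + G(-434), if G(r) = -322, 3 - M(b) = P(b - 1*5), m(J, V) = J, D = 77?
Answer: -7851/70 ≈ -112.16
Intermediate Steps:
c(p) = 209 (c(p) = 77 + 132 = 209)
M(b) = 8 - b (M(b) = 3 - (b - 1*5) = 3 - (b - 5) = 3 - (-5 + b) = 3 + (5 - b) = 8 - b)
S(Q) = (-14 + Q)/(19 + Q) (S(Q) = (Q - 14)/(Q + (8 - 1*(-11))) = (-14 + Q)/(Q + (8 + 11)) = (-14 + Q)/(Q + 19) = (-14 + Q)/(19 + Q))
(S(191) + c(375)) + G(-434) = ((-14 + 191)/(19 + 191) + 209) - 322 = (177/210 + 209) - 322 = ((1/210)*177 + 209) - 322 = (59/70 + 209) - 322 = 14689/70 - 322 = -7851/70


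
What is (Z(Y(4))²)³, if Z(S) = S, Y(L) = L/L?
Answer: 1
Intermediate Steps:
Y(L) = 1
(Z(Y(4))²)³ = (1²)³ = 1³ = 1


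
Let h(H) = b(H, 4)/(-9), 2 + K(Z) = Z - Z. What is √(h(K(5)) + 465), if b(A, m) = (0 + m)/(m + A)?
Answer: √4183/3 ≈ 21.559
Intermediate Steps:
K(Z) = -2 (K(Z) = -2 + (Z - Z) = -2 + 0 = -2)
b(A, m) = m/(A + m)
h(H) = -4/(9*(4 + H)) (h(H) = (4/(H + 4))/(-9) = (4/(4 + H))*(-⅑) = -4/(9*(4 + H)))
√(h(K(5)) + 465) = √(-4/(36 + 9*(-2)) + 465) = √(-4/(36 - 18) + 465) = √(-4/18 + 465) = √(-4*1/18 + 465) = √(-2/9 + 465) = √(4183/9) = √4183/3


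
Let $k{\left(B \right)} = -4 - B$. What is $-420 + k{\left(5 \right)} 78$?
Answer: $-1122$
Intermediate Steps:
$-420 + k{\left(5 \right)} 78 = -420 + \left(-4 - 5\right) 78 = -420 - 702 = -1122$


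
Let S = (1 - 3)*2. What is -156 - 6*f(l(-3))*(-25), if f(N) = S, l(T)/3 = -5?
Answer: -756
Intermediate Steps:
l(T) = -15 (l(T) = 3*(-5) = -15)
S = -4 (S = -2*2 = -4)
f(N) = -4
-156 - 6*f(l(-3))*(-25) = -156 - 6*(-4)*(-25) = -156 + 24*(-25) = -156 - 600 = -756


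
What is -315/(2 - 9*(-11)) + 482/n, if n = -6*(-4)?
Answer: 20561/1212 ≈ 16.965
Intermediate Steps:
n = 24
-315/(2 - 9*(-11)) + 482/n = -315/(2 - 9*(-11)) + 482/24 = -315/(2 + 99) + 482*(1/24) = -315/101 + 241/12 = 20561/1212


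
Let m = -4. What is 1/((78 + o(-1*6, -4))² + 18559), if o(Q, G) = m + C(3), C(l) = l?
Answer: 1/24488 ≈ 4.0836e-5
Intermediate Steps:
o(Q, G) = -1 (o(Q, G) = -4 + 3 = -1)
1/((78 + o(-1*6, -4))² + 18559) = 1/((78 - 1)² + 18559) = 1/(77² + 18559) = 1/(5929 + 18559) = 1/24488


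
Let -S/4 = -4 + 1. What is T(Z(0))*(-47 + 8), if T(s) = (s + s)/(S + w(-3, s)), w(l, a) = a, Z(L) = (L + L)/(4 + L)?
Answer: 0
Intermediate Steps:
Z(L) = 2*L/(4 + L) (Z(L) = (2*L)/(4 + L) = 2*L/(4 + L))
S = 12 (S = -4*(-4 + 1) = -4*(-3) = 12)
T(s) = 2*s/(12 + s) (T(s) = (s + s)/(12 + s) = (2*s)/(12 + s) = 2*s/(12 + s))
T(Z(0))*(-47 + 8) = (2*(2*0/(4 + 0))/(12 + 2*0/(4 + 0)))*(-47 + 8) = (2*(2*0/4)/(12 + 2*0/4))*(-39) = (2*(2*0*(1/4))/(12 + 2*0*(1/4)))*(-39) = (2*0/(12 + 0))*(-39) = (2*0/12)*(-39) = (2*0*(1/12))*(-39) = 0*(-39) = 0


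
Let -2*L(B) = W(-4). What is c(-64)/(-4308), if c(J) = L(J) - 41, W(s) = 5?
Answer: 29/2872 ≈ 0.010097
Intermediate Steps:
L(B) = -5/2 (L(B) = -½*5 = -5/2)
c(J) = -87/2 (c(J) = -5/2 - 41 = -87/2)
c(-64)/(-4308) = -87/2/(-4308) = -87/2*(-1/4308) = 29/2872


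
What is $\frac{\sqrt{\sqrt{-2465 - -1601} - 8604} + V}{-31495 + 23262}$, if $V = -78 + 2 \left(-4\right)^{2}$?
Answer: $\frac{46}{8233} - \frac{2 \sqrt{-2151 + 3 i \sqrt{6}}}{8233} \approx 0.005568 - 0.011267 i$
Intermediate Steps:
$V = -46$ ($V = -78 + 2 \cdot 16 = -78 + 32 = -46$)
$\frac{\sqrt{\sqrt{-2465 - -1601} - 8604} + V}{-31495 + 23262} = \frac{\sqrt{\sqrt{-2465 - -1601} - 8604} - 46}{-31495 + 23262} = \frac{\sqrt{\sqrt{-2465 + \left(1650 - 49\right)} - 8604} - 46}{-8233} = \left(\sqrt{\sqrt{-2465 + 1601} - 8604} - 46\right) \left(- \frac{1}{8233}\right) = \left(\sqrt{\sqrt{-864} - 8604} - 46\right) \left(- \frac{1}{8233}\right) = \left(\sqrt{12 i \sqrt{6} - 8604} - 46\right) \left(- \frac{1}{8233}\right) = \left(\sqrt{-8604 + 12 i \sqrt{6}} - 46\right) \left(- \frac{1}{8233}\right) = \left(-46 + \sqrt{-8604 + 12 i \sqrt{6}}\right) \left(- \frac{1}{8233}\right) = \frac{46}{8233} - \frac{\sqrt{-8604 + 12 i \sqrt{6}}}{8233}$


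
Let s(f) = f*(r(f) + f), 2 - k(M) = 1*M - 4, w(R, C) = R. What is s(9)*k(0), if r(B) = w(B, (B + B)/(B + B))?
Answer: 972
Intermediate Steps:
r(B) = B
k(M) = 6 - M (k(M) = 2 - (1*M - 4) = 2 - (M - 4) = 2 - (-4 + M) = 2 + (4 - M) = 6 - M)
s(f) = 2*f**2 (s(f) = f*(f + f) = f*(2*f) = 2*f**2)
s(9)*k(0) = (2*9**2)*(6 - 1*0) = (2*81)*(6 + 0) = 162*6 = 972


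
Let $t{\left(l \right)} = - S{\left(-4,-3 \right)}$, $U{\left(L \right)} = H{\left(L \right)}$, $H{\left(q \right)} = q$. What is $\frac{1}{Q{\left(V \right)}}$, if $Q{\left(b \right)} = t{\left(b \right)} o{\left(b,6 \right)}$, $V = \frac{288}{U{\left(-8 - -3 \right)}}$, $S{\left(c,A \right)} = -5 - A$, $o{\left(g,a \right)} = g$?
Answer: $- \frac{5}{576} \approx -0.0086806$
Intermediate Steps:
$U{\left(L \right)} = L$
$t{\left(l \right)} = 2$ ($t{\left(l \right)} = - (-5 - -3) = - (-5 + 3) = \left(-1\right) \left(-2\right) = 2$)
$V = - \frac{288}{5}$ ($V = \frac{288}{-8 - -3} = \frac{288}{-8 + 3} = \frac{288}{-5} = 288 \left(- \frac{1}{5}\right) = - \frac{288}{5} \approx -57.6$)
$Q{\left(b \right)} = 2 b$
$\frac{1}{Q{\left(V \right)}} = \frac{1}{2 \left(- \frac{288}{5}\right)} = \frac{1}{- \frac{576}{5}} = - \frac{5}{576}$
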